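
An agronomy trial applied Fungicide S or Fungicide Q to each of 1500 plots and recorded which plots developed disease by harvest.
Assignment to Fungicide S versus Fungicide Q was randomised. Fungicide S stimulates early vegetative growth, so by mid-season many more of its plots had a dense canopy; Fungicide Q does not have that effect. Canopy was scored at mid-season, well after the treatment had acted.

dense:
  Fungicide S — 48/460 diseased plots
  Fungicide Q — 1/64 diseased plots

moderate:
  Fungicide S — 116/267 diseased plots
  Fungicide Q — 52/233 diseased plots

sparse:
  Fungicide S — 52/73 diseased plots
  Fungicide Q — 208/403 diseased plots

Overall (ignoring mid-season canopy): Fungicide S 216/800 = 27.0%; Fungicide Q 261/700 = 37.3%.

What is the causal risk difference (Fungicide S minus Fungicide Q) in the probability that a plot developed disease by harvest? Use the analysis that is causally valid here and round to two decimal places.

Stratifying would compare fungicides among plots the fungicides themselves sorted into mid-season canopy groups — a form of selection on an intermediate. The unconditioned pooled rates give the total causal effect.
The causal difference is the pooled difference: 0.270 − 0.373 = -0.103.

-0.10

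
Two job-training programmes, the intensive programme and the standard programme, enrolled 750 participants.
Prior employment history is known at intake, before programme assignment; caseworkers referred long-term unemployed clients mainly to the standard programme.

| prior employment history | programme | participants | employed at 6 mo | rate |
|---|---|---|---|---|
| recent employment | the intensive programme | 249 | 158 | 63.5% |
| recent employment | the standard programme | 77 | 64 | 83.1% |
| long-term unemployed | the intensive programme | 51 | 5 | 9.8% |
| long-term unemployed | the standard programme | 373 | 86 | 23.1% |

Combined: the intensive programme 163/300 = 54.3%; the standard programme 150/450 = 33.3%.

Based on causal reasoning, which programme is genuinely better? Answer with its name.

the standard programme

The stratified and pooled comparisons disagree (the standard programme wins within each prior employment history; the intensive programme wins overall), so the answer turns on the causal role of prior employment history.
The imbalance in prior employment history arose from how participants were allocated, not from anything the programme did; and prior employment history independently affects the outcome. The pooled gap is confounded — condition on prior employment history.
Within each level — recent employment: 63.5% vs 83.1%; long-term unemployed: 9.8% vs 23.1% — the standard programme is higher every time.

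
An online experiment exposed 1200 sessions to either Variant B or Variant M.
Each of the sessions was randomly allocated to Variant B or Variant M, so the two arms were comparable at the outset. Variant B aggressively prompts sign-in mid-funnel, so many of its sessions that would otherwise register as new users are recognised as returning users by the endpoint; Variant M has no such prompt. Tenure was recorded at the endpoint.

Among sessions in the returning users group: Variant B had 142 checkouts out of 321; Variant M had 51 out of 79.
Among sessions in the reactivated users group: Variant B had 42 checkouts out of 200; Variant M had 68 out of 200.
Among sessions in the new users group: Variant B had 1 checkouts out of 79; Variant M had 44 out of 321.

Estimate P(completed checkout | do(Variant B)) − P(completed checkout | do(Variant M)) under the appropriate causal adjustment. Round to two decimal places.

The user tenure-specific comparison favours Variant M throughout, but the pooled figures favour Variant B. The question is whether to condition on user tenure.
The distribution of user tenure is itself part of what the variant does — it is an intermediate outcome. Holding it fixed would remove that part of the effect; the total effect is the pooled difference.
The causal difference is the pooled difference: 0.308 − 0.272 = +0.037.

+0.04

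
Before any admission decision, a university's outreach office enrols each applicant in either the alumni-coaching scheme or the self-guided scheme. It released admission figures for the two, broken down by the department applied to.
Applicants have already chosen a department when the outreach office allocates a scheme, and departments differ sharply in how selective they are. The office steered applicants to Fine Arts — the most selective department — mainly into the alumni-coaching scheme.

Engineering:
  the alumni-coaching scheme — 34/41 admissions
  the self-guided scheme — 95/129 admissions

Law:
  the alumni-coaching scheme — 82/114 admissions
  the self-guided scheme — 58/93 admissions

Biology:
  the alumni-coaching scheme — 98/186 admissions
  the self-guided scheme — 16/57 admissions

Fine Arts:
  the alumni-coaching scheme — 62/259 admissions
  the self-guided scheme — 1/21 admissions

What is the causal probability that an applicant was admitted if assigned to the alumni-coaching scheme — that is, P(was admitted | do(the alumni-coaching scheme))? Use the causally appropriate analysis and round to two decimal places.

Within every department level the alumni-coaching scheme has the higher rate, yet pooled the self-guided scheme does — Simpson's reversal.
Here department is a common cause — it drives both which outreach scheme a case falls under and the outcome. The crude comparison mixes populations; the stratum-specific rates are the causally relevant ones.
Standardising the alumni-coaching scheme to the population department mix: 0.189·34/41 + 0.230·82/114 + 0.270·98/186 + 0.311·62/259 = 0.539.

0.54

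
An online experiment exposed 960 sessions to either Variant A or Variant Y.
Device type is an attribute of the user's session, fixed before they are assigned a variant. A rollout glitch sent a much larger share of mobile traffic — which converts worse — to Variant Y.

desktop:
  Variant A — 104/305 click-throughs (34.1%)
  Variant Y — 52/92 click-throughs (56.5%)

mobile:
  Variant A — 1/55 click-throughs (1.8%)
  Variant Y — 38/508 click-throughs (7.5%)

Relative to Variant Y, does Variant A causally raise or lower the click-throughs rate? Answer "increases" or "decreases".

decreases

Device type satisfies the back-door criterion: it is not a descendant of the variant, and it blocks the spurious path from variant to outcome. Adjusting for it (i.e., using the within-device type rates) gives the causal effect.
Within each level — desktop: 34.1% vs 56.5%; mobile: 1.8% vs 7.5% — Variant Y is higher every time.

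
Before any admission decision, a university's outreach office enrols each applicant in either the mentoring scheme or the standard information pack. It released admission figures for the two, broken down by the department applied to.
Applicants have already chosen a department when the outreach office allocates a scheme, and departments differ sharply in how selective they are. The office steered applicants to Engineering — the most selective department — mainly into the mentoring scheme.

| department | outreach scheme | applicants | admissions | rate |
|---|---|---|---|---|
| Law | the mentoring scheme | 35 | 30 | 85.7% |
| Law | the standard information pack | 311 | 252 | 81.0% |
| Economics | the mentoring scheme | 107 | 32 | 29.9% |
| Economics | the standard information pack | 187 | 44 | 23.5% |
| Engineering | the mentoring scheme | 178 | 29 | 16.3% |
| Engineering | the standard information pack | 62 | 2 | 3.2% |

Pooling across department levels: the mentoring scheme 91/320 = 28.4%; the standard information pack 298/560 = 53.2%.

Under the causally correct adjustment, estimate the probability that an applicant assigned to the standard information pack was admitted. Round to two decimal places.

0.41

The stratified and pooled comparisons disagree (the mentoring scheme wins within each department; the standard information pack wins overall), so the answer turns on the causal role of department.
Since department is a pre-existing factor (not a product of the outreach scheme) and it affects the outcome on its own, it is a confounder. The stratified rates, not the pooled rate, identify the causal effect.
Standardising the standard information pack to the population department mix: 0.393·252/311 + 0.334·44/187 + 0.273·2/62 = 0.406.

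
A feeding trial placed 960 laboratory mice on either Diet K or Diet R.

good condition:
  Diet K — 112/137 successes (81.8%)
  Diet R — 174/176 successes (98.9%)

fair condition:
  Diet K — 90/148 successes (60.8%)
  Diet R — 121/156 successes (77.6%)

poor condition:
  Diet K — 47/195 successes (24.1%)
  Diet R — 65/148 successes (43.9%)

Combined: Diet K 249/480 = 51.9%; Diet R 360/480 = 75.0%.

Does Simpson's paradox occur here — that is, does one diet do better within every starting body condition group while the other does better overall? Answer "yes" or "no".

no

Within each starting body condition level (good condition 81.8% vs 98.9%; fair condition 60.8% vs 77.6%; poor condition 24.1% vs 43.9%), Diet R has the higher rate every time. Pooled: 51.9% vs 75.0% — Diet R has the higher rate overall. They agree.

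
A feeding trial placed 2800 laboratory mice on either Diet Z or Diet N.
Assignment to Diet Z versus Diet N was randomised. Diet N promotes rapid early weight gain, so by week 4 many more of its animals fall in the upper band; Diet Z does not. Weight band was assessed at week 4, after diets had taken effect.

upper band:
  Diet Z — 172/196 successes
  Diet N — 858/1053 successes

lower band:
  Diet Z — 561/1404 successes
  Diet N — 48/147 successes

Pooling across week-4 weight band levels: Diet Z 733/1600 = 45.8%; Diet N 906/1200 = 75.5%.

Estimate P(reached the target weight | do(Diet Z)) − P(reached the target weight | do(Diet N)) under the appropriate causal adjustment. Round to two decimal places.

Diet Z is higher inside every week-4 weight band stratum but Diet N is higher in aggregate. Whether to stratify depends on how week-4 weight band relates to the diet.
Week-4 weight band is downstream of the diet. One should not condition on a consequence of treatment, so the overall rates are the right comparison.
The causal difference is the pooled difference: 0.458 − 0.755 = -0.297.

-0.30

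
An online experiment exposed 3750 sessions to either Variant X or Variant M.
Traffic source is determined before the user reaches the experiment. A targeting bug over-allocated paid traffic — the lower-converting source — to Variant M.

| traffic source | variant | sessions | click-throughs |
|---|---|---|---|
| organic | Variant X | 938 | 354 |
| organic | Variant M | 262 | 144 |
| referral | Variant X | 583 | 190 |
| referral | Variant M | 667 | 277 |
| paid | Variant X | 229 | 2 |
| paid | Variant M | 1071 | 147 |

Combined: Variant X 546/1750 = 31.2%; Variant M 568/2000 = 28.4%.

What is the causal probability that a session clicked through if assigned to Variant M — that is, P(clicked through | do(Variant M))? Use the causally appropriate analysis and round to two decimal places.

0.36

Variant M is higher inside every traffic source stratum but Variant X is higher in aggregate. Whether to stratify depends on how traffic source relates to the variant.
The imbalance in traffic source arose from how sessions were allocated, not from anything the variant did; and traffic source independently affects the outcome. The pooled gap is confounded — condition on traffic source.
Standardising Variant M to the population traffic source mix: 0.320·144/262 + 0.333·277/667 + 0.347·147/1071 = 0.362.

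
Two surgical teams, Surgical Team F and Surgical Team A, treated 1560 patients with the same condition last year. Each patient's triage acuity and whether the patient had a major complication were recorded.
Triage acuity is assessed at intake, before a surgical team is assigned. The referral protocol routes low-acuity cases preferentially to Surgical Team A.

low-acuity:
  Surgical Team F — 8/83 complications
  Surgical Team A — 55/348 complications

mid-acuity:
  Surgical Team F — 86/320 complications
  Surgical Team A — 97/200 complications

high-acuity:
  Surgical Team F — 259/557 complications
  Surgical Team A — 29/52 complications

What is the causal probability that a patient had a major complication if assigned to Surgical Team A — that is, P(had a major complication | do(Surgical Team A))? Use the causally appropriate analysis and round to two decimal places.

The stratified and pooled comparisons disagree (Surgical Team F wins within each triage acuity; Surgical Team A wins overall), so the answer turns on the causal role of triage acuity.
Triage acuity is set before the surgical team has any effect — it is not caused by the surgical team — and it independently drives the outcome. That makes it a confounder, so the causal comparison is within triage acuity levels.
Standardising Surgical Team A to the population triage acuity mix: 0.276·55/348 + 0.333·97/200 + 0.390·29/52 = 0.423.

0.42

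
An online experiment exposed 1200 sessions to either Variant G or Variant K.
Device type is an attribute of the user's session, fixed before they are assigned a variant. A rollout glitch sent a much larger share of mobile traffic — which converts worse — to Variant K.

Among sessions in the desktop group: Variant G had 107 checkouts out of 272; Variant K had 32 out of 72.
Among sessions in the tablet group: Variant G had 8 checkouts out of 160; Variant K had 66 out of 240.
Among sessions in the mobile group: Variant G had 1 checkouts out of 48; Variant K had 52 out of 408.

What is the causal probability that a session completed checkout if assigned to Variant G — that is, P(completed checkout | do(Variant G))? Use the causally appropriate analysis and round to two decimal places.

Device type satisfies the back-door criterion: it is not a descendant of the variant, and it blocks the spurious path from variant to outcome. Adjusting for it (i.e., using the within-device type rates) gives the causal effect.
Standardising Variant G to the population device type mix: 0.287·107/272 + 0.333·8/160 + 0.380·1/48 = 0.137.

0.14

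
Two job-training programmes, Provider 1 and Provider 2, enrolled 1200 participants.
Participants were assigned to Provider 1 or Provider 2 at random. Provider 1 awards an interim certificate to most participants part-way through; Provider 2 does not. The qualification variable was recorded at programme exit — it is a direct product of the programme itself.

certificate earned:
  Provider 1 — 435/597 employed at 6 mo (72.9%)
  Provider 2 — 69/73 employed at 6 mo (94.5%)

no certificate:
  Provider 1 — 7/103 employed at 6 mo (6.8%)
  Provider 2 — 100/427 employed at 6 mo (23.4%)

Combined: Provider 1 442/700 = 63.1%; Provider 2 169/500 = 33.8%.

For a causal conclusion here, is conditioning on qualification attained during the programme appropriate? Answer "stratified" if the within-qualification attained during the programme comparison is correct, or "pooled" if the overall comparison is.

pooled

Qualification attained during the programme lies on the pathway programme → qualification attained during the programme → outcome, so adjusting for it blocks the indirect effect. For the total causal effect of programme, use the unadjusted pooled rates.
Pooled: Provider 1 63.1% vs Provider 2 33.8%; Provider 1 is higher overall.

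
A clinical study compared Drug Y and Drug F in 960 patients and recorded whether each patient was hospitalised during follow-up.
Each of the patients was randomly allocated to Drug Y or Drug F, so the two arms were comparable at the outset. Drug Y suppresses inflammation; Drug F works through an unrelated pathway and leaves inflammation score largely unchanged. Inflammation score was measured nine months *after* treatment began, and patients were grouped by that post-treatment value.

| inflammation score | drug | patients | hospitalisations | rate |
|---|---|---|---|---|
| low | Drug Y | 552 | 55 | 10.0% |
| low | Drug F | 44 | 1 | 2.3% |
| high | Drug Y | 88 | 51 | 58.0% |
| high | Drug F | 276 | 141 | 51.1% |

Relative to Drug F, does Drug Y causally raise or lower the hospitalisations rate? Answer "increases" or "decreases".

Inflammation score is downstream of the drug. One should not condition on a consequence of treatment, so the overall rates are the right comparison.
Pooled: Drug Y 16.6% vs Drug F 44.4%; Drug Y is lower overall.

decreases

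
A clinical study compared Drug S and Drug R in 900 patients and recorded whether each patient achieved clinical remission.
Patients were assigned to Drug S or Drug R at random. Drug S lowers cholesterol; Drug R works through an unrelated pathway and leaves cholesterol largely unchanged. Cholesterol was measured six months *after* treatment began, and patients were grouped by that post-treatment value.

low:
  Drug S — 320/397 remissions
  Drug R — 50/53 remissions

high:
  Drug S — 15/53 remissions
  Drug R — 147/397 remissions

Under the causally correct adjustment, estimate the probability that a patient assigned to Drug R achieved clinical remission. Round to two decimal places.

Cholesterol is recorded after the drug and is itself shifted by it — it sits on the causal path from drug to outcome. Conditioning on a mediator would strip out part of the effect we want; the pooled comparison gives the total causal effect.
So P(outcome | do(Drug R)) is just the pooled rate for Drug R: 197/450 = 0.438.

0.44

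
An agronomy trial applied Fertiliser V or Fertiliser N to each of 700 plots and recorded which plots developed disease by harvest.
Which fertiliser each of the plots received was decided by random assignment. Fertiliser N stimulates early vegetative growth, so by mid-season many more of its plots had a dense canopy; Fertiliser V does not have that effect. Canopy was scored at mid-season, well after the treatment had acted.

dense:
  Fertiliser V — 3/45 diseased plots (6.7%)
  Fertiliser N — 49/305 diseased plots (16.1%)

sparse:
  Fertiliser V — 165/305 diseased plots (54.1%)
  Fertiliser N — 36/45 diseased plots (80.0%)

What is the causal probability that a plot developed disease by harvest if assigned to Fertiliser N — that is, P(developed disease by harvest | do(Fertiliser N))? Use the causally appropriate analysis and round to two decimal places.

Fertiliser V is lower inside every mid-season canopy stratum but Fertiliser N is lower in aggregate. Whether to stratify depends on how mid-season canopy relates to the fertiliser.
Mid-season canopy here is a post-treatment variable shaped by the fertiliser; conditioning on it would introduce bias rather than remove it. The overall comparison is the causal one.
So P(outcome | do(Fertiliser N)) is just the pooled rate for Fertiliser N: 85/350 = 0.243.

0.24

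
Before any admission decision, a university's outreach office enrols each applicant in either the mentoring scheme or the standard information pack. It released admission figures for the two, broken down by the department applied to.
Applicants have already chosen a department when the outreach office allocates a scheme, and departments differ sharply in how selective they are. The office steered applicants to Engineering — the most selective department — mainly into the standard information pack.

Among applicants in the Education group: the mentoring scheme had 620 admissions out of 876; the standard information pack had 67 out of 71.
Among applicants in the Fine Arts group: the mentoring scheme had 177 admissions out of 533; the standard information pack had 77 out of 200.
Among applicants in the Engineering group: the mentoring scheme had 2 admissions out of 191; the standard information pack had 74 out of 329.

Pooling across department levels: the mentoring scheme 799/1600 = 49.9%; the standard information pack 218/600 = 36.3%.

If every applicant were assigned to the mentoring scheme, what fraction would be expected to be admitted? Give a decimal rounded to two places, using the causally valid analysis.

Within every department level the standard information pack has the higher rate, yet pooled the mentoring scheme does — Simpson's reversal.
Department satisfies the back-door criterion: it is not a descendant of the outreach scheme, and it blocks the spurious path from outreach scheme to outcome. Adjusting for it (i.e., using the within-department rates) gives the causal effect.
Standardising the mentoring scheme to the population department mix: 0.430·620/876 + 0.333·177/533 + 0.236·2/191 = 0.418.

0.42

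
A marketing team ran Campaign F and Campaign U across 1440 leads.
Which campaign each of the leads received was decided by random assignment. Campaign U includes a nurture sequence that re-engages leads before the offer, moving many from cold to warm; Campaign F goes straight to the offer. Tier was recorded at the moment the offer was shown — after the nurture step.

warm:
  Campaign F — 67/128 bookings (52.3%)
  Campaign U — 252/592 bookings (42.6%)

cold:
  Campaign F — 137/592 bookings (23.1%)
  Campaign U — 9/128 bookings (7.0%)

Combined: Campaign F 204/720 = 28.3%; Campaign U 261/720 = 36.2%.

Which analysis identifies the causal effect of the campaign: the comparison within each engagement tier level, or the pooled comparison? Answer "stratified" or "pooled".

Stratifying would compare campaigns among leads the campaigns themselves sorted into engagement tier groups — a form of selection on an intermediate. The unconditioned pooled rates give the total causal effect.
Pooled: Campaign F 28.3% vs Campaign U 36.2%; Campaign U is higher overall.

pooled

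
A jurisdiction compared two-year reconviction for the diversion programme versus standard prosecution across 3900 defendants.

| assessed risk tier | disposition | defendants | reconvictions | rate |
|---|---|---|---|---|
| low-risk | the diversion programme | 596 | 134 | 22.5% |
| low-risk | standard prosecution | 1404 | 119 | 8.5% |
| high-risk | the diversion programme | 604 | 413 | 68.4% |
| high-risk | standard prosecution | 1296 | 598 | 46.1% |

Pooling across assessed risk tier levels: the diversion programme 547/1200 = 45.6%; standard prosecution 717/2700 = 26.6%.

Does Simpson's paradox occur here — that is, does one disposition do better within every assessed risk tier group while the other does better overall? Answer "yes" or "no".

no

Within each assessed risk tier level (low-risk 22.5% vs 8.5%; high-risk 68.4% vs 46.1%), standard prosecution has the lower rate every time. Pooled: 45.6% vs 26.6% — standard prosecution has the lower rate overall. They agree.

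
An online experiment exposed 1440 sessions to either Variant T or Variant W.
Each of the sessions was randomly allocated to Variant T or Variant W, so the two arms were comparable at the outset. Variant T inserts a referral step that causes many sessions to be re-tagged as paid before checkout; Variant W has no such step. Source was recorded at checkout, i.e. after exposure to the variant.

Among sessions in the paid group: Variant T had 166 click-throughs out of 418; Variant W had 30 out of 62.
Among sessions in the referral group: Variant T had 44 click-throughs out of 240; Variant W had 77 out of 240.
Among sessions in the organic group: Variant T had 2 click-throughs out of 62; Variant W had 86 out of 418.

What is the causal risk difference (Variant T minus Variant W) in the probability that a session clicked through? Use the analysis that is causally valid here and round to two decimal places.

+0.03

The distribution of traffic source is itself part of what the variant does — it is an intermediate outcome. Holding it fixed would remove that part of the effect; the total effect is the pooled difference.
The causal difference is the pooled difference: 0.294 − 0.268 = +0.026.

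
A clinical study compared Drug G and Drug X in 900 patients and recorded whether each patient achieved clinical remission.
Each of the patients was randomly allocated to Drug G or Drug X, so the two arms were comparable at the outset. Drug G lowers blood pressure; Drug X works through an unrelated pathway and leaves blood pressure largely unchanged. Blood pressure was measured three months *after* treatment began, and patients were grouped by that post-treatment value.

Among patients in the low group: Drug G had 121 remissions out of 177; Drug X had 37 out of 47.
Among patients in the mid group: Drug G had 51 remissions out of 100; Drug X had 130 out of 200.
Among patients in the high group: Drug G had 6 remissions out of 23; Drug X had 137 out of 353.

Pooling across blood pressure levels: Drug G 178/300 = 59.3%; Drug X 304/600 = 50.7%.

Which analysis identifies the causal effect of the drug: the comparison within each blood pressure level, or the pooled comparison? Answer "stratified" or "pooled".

pooled

The stratified and pooled comparisons disagree (Drug X wins within each blood pressure; Drug G wins overall), so the answer turns on the causal role of blood pressure.
Blood pressure here is a post-treatment variable shaped by the drug; conditioning on it would introduce bias rather than remove it. The overall comparison is the causal one.
Pooled: Drug G 59.3% vs Drug X 50.7%; Drug G is higher overall.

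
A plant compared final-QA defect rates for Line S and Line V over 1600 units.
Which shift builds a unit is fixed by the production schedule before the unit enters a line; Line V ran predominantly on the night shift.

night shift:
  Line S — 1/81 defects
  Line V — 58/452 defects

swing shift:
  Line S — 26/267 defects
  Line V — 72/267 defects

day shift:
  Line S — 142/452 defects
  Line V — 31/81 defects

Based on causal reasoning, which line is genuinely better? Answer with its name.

The shift-specific comparison favours Line S throughout, but the pooled figures favour Line V. The question is whether to condition on shift.
Since shift is a pre-existing factor (not a product of the line) and it affects the outcome on its own, it is a confounder. The stratified rates, not the pooled rate, identify the causal effect.
Within each level — night shift: 1.2% vs 12.8%; swing shift: 9.7% vs 27.0%; day shift: 31.4% vs 38.3% — Line S is lower every time.

Line S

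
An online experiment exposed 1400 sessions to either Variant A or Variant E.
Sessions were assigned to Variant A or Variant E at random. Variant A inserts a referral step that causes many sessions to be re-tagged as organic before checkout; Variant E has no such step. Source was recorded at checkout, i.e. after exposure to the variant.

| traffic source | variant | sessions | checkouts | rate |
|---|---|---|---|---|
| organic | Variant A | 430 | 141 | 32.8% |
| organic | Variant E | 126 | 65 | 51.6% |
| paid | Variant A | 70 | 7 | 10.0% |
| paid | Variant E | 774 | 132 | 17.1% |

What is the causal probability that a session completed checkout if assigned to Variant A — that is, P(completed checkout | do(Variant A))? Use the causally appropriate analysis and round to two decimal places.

Stratifying would compare variants among sessions the variants themselves sorted into traffic source groups — a form of selection on an intermediate. The unconditioned pooled rates give the total causal effect.
So P(outcome | do(Variant A)) is just the pooled rate for Variant A: 148/500 = 0.296.

0.30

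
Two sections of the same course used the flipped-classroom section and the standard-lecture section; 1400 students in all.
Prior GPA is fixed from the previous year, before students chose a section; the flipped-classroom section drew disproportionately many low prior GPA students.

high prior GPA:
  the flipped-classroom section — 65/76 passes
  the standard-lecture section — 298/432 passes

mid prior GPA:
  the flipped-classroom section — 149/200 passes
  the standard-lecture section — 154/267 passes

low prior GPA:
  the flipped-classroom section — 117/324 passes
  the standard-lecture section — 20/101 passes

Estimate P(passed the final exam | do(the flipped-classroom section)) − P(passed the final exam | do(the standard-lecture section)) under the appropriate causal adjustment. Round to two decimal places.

Nothing the teaching method does changes prior GPA band; the imbalance is an allocation artefact. With prior GPA band also predicting the outcome, the pooled figure is confounded, and the within-stratum comparison is the causal one.
Adjusting over the population distribution of prior GPA band: 0.363·(0.855−0.690) + 0.334·(0.745−0.577) + 0.304·(0.361−0.198) = +0.166.

+0.17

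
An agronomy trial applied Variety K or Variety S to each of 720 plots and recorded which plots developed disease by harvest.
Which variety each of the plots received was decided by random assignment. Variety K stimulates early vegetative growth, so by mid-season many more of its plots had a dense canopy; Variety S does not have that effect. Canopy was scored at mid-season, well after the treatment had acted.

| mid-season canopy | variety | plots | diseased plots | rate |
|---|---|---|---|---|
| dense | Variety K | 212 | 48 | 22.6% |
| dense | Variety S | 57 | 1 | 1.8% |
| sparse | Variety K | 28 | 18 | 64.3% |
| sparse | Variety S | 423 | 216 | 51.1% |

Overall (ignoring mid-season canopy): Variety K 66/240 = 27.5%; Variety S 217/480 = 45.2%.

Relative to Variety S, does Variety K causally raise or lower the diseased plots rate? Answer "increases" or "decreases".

decreases

Because the variety influences mid-season canopy, mid-season canopy is a post-treatment mediator, not a confounder. Stratifying on it would bias the estimate; the causal effect is the crude pooled difference.
Pooled: Variety K 27.5% vs Variety S 45.2%; Variety K is lower overall.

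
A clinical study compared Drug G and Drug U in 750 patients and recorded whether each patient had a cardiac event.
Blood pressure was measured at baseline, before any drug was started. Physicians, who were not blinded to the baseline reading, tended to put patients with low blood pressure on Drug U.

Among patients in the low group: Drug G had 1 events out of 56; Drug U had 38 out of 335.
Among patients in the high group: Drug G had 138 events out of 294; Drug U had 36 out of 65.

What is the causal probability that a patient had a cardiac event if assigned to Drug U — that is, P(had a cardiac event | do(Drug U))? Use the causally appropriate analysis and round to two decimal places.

0.32

Within every blood pressure level Drug G has the lower rate, yet pooled Drug U does — Simpson's reversal.
Blood pressure is set before the drug has any effect — it is not caused by the drug — and it independently drives the outcome. That makes it a confounder, so the causal comparison is within blood pressure levels.
Standardising Drug U to the population blood pressure mix: 0.521·38/335 + 0.479·36/65 = 0.324.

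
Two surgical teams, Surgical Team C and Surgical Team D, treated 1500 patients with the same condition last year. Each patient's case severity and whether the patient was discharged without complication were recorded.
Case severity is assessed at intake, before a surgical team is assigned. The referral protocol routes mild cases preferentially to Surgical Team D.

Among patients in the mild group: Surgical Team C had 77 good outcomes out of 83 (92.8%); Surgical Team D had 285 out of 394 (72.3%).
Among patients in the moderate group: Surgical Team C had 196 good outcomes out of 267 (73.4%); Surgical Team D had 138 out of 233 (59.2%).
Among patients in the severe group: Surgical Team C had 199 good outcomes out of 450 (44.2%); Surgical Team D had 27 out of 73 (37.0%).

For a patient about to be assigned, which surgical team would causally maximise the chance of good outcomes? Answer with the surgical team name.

Surgical Team C

Within every case severity level Surgical Team C has the higher rate, yet pooled Surgical Team D does — Simpson's reversal.
Case severity is set before the surgical team has any effect — it is not caused by the surgical team — and it independently drives the outcome. That makes it a confounder, so the causal comparison is within case severity levels.
Within each level — mild: 92.8% vs 72.3%; moderate: 73.4% vs 59.2%; severe: 44.2% vs 37.0% — Surgical Team C is higher every time.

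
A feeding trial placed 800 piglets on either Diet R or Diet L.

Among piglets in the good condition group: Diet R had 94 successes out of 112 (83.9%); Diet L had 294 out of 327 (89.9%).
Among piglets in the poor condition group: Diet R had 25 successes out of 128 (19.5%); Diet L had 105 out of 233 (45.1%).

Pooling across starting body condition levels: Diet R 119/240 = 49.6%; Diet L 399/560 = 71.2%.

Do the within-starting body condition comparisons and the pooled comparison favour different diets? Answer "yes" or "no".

Within each starting body condition level (good condition 83.9% vs 89.9%; poor condition 19.5% vs 45.1%), Diet L has the higher rate every time. Pooled: 49.6% vs 71.2% — Diet L has the higher rate overall. They agree.

no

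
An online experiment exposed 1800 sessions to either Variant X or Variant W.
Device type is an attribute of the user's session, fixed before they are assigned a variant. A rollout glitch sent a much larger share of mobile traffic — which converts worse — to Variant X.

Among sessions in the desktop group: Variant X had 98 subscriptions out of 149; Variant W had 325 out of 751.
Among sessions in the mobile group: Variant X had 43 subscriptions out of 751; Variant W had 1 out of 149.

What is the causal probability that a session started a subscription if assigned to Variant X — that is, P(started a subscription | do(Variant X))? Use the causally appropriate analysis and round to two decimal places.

Within every device type level Variant X has the higher rate, yet pooled Variant W does — Simpson's reversal.
Here device type is a common cause — it drives both which variant a case falls under and the outcome. The crude comparison mixes populations; the stratum-specific rates are the causally relevant ones.
Standardising Variant X to the population device type mix: 0.500·98/149 + 0.500·43/751 = 0.357.

0.36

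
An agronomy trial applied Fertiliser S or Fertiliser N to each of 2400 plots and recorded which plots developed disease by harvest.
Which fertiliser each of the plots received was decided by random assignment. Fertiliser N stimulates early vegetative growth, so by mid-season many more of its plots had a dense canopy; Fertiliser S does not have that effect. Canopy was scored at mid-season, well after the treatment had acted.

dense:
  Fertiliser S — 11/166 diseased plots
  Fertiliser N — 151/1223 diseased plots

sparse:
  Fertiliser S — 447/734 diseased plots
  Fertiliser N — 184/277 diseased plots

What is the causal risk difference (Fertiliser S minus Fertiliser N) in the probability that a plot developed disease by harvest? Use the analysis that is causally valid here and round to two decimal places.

Fertiliser S is lower inside every mid-season canopy stratum but Fertiliser N is lower in aggregate. Whether to stratify depends on how mid-season canopy relates to the fertiliser.
Because the fertiliser influences mid-season canopy, mid-season canopy is a post-treatment mediator, not a confounder. Stratifying on it would bias the estimate; the causal effect is the crude pooled difference.
The causal difference is the pooled difference: 0.509 − 0.223 = +0.286.

+0.29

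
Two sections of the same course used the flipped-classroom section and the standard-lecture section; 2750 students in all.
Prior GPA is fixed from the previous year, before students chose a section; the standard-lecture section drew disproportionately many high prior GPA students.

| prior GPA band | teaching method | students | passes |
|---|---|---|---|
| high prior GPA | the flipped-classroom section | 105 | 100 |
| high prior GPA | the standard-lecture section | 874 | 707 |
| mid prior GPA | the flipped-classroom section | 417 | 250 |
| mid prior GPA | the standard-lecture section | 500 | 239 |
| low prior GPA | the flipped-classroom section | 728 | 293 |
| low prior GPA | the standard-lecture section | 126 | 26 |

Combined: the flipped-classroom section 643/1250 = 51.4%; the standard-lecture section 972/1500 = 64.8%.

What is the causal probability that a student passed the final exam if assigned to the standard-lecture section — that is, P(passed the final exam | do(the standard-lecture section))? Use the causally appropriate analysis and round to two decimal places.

0.51

Here prior GPA band is a common cause — it drives both which teaching method a case falls under and the outcome. The crude comparison mixes populations; the stratum-specific rates are the causally relevant ones.
Standardising the standard-lecture section to the population prior GPA band mix: 0.356·707/874 + 0.333·239/500 + 0.311·26/126 = 0.511.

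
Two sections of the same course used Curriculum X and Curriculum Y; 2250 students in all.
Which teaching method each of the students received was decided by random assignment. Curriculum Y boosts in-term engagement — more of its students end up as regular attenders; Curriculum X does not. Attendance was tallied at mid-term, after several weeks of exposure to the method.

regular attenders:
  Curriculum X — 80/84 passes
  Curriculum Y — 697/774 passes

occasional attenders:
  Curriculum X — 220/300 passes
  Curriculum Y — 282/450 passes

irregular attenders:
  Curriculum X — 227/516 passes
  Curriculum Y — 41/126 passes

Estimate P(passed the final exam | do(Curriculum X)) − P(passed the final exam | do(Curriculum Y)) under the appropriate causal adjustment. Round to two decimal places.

Mid-term attendance lies on the pathway teaching method → mid-term attendance → outcome, so adjusting for it blocks the indirect effect. For the total causal effect of teaching method, use the unadjusted pooled rates.
The causal difference is the pooled difference: 0.586 − 0.756 = -0.170.

-0.17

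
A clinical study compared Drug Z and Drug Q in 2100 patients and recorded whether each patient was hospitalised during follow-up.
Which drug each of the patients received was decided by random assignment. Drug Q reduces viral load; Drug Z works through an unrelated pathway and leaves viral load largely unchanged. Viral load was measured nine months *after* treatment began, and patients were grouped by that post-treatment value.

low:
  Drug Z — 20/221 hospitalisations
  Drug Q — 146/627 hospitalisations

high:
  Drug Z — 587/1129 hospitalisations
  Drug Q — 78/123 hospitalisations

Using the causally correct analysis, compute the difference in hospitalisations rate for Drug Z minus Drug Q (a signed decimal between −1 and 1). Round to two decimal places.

Stratifying would compare drugs among patients the drugs themselves sorted into viral load groups — a form of selection on an intermediate. The unconditioned pooled rates give the total causal effect.
The causal difference is the pooled difference: 0.450 − 0.299 = +0.151.

+0.15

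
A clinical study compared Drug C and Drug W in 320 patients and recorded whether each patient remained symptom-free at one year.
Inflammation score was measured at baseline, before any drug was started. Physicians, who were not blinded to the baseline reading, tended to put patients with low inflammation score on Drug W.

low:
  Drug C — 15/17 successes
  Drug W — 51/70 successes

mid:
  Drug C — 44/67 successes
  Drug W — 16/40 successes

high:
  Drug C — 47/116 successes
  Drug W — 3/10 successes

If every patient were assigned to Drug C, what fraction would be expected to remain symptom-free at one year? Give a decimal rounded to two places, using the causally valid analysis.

Here inflammation score is a common cause — it drives both which drug a case falls under and the outcome. The crude comparison mixes populations; the stratum-specific rates are the causally relevant ones.
Standardising Drug C to the population inflammation score mix: 0.272·15/17 + 0.334·44/67 + 0.394·47/116 = 0.619.

0.62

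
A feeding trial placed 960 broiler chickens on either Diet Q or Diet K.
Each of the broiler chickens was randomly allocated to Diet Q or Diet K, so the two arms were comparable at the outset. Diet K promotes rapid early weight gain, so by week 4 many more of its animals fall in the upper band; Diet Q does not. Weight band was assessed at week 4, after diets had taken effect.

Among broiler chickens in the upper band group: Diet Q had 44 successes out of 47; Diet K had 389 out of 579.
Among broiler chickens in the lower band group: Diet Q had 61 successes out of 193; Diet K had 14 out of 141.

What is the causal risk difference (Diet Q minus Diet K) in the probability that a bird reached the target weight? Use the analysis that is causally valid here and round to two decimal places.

The week-4 weight band-specific comparison favours Diet Q throughout, but the pooled figures favour Diet K. The question is whether to condition on week-4 weight band.
Week-4 weight band lies on the pathway diet → week-4 weight band → outcome, so adjusting for it blocks the indirect effect. For the total causal effect of diet, use the unadjusted pooled rates.
The causal difference is the pooled difference: 0.438 − 0.560 = -0.122.

-0.12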